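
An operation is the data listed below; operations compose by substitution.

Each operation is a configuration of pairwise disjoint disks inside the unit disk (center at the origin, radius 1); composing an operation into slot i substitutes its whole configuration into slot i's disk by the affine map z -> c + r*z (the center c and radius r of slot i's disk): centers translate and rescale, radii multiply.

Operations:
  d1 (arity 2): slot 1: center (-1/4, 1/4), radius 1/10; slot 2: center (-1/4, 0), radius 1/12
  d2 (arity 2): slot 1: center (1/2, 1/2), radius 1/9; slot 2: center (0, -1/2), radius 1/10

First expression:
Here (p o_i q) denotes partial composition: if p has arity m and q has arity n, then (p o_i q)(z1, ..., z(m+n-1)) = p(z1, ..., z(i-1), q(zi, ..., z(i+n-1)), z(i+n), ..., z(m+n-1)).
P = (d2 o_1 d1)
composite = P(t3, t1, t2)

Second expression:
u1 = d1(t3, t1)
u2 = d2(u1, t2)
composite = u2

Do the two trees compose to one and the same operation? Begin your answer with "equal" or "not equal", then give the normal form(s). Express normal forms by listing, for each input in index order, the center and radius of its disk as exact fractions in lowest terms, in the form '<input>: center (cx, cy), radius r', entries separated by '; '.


The first composite normalizes to t1: center (17/36, 1/2), radius 1/108; t2: center (0, -1/2), radius 1/10; t3: center (17/36, 19/36), radius 1/90
The second composite normalizes to t1: center (17/36, 1/2), radius 1/108; t2: center (0, -1/2), radius 1/10; t3: center (17/36, 19/36), radius 1/90
Same normal form: equal.

equal; the common form is t1: center (17/36, 1/2), radius 1/108; t2: center (0, -1/2), radius 1/10; t3: center (17/36, 19/36), radius 1/90


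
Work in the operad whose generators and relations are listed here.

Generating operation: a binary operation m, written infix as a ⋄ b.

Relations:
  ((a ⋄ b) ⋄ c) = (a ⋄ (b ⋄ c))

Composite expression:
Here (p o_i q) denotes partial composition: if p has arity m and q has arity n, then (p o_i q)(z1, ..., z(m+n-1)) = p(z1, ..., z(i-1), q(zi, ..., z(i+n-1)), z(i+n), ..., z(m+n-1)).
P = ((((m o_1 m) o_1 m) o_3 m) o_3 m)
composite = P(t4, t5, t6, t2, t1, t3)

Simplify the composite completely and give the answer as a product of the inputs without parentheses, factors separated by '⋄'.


t4 ⋄ t5 ⋄ t6 ⋄ t2 ⋄ t1 ⋄ t3

Every regrouping of m is equal, so read the t-inputs in written order.
(t4 ⋄ t5) unparenthesizes to t4 ⋄ t5
(t6 ⋄ t2) unparenthesizes to t6 ⋄ t2
((t6 ⋄ t2) ⋄ t1) unparenthesizes to t6 ⋄ t2 ⋄ t1
((t4 ⋄ t5) ⋄ ((t6 ⋄ t2) ⋄ t1)) unparenthesizes to t4 ⋄ t5 ⋄ t6 ⋄ t2 ⋄ t1
(((t4 ⋄ t5) ⋄ ((t6 ⋄ t2) ⋄ t1)) ⋄ t3) unparenthesizes to t4 ⋄ t5 ⋄ t6 ⋄ t2 ⋄ t1 ⋄ t3


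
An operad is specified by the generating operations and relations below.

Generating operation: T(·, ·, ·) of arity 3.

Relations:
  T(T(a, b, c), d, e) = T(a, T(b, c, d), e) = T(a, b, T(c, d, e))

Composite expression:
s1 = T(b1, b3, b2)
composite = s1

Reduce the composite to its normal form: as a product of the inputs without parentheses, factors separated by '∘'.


b1 ∘ b3 ∘ b2

Under associativity of T, the answer is the b's in reading order.
T(b1, b3, b2) spells out as b1 ∘ b3 ∘ b2


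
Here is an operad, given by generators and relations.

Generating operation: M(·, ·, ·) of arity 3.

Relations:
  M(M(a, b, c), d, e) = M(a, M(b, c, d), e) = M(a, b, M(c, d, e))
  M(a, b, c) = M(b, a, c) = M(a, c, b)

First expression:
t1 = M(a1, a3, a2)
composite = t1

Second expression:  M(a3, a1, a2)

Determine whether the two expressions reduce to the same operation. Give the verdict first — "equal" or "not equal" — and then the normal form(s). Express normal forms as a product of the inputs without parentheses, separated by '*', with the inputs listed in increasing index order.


The first expression, normalized: a1 * a2 * a3
The second expression, normalized: a1 * a2 * a3
One common form — equal.

equal; the common form is a1 * a2 * a3


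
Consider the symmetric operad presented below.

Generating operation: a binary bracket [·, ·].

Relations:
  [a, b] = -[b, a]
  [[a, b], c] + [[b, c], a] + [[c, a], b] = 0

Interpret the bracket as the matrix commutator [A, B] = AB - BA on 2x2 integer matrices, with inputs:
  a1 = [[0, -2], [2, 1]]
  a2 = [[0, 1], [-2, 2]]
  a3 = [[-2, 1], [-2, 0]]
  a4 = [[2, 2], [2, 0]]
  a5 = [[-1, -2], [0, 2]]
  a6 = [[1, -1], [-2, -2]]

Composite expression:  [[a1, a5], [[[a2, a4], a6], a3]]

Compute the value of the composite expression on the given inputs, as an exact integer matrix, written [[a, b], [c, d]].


[[216, 0], [432, -216]]


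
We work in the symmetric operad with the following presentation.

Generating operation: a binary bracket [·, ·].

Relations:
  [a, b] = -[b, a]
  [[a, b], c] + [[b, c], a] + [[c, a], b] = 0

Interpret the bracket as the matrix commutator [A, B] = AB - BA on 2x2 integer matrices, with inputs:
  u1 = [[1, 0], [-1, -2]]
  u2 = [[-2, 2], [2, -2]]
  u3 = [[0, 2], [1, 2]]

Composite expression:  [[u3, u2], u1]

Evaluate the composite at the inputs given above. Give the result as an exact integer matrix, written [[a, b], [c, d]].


[[4, 12], [16, -4]]

[u3, u2] = [[2, -4], [4, -2]]
[[u3, u2], u1] = [[4, 12], [16, -4]]


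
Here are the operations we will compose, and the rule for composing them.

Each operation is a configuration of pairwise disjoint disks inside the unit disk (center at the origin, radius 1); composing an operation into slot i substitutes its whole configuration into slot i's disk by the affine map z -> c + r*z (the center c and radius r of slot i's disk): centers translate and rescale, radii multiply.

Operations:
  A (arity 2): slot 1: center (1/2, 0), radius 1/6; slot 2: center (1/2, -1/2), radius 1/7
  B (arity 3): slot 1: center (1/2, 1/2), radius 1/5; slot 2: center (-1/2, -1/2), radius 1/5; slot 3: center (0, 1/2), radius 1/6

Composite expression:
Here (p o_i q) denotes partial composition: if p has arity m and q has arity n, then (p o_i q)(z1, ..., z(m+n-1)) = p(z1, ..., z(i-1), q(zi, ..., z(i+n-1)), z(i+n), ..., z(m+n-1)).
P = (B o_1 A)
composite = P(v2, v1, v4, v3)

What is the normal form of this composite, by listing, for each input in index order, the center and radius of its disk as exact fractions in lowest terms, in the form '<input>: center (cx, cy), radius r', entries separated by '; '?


v1: center (3/5, 2/5), radius 1/35; v2: center (3/5, 1/2), radius 1/30; v3: center (0, 1/2), radius 1/6; v4: center (-1/2, -1/2), radius 1/5

Affine substitution under B: radii multiply and v-centers shift.
v2: after 2 affine steps, its disk has center (3/5, 1/2), radius 1/30
v1: after 2 affine steps, its disk has center (3/5, 2/5), radius 1/35
v4: after 1 affine step, its disk has center (-1/2, -1/2), radius 1/5
v3: after 1 affine step, its disk has center (0, 1/2), radius 1/6


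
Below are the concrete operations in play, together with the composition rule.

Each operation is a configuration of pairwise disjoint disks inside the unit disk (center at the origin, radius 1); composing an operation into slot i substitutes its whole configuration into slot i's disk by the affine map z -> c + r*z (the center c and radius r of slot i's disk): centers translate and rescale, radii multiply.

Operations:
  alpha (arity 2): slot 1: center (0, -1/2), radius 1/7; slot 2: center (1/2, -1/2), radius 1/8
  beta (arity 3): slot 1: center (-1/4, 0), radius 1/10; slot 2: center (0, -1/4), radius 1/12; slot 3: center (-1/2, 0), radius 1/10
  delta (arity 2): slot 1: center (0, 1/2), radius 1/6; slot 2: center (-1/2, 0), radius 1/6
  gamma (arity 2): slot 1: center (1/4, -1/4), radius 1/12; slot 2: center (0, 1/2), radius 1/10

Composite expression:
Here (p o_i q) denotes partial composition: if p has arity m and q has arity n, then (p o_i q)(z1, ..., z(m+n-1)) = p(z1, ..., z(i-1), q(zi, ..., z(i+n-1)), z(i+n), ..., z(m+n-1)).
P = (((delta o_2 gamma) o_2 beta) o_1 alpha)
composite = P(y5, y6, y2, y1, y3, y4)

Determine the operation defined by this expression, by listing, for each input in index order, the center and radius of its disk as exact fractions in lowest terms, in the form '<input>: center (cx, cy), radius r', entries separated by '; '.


y1: center (-11/24, -13/288), radius 1/864; y2: center (-133/288, -1/24), radius 1/720; y3: center (-67/144, -1/24), radius 1/720; y4: center (-1/2, 1/12), radius 1/60; y5: center (0, 5/12), radius 1/42; y6: center (1/12, 5/12), radius 1/48

Each y-disk chains the slot maps above it in delta; radii multiply.
for y5, the 2-step affine chain lands on center (0, 5/12), radius 1/42
for y6, the 2-step affine chain lands on center (1/12, 5/12), radius 1/48
for y2, the 3-step affine chain lands on center (-133/288, -1/24), radius 1/720
for y1, the 3-step affine chain lands on center (-11/24, -13/288), radius 1/864
for y3, the 3-step affine chain lands on center (-67/144, -1/24), radius 1/720
for y4, the 2-step affine chain lands on center (-1/2, 1/12), radius 1/60


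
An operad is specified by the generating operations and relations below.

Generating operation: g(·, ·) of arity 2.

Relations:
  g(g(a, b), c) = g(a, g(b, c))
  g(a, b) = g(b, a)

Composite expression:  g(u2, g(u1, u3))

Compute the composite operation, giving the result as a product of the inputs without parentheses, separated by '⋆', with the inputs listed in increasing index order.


u1 ⋆ u2 ⋆ u3

Shape and order are irrelevant to g; the u-input set decides.
g(u1, u3) flattens to u1 ⋆ u3
g(u2, g(u1, u3)) flattens to u2 ⋆ u1 ⋆ u3
commutativity sorts the factors: u1 ⋆ u2 ⋆ u3


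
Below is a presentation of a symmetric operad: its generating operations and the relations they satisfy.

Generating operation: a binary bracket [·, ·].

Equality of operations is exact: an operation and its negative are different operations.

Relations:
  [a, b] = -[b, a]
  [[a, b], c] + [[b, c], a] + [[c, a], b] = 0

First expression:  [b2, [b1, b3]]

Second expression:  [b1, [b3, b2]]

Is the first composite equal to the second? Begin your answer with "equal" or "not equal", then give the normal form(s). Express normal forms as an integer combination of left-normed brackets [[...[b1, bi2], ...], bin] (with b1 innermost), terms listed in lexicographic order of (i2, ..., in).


Normal form of the first expression: -[[b1, b3], b2]
Normal form of the second expression: -[[b1, b2], b3] + [[b1, b3], b2]
The forms do not match — not equal.

not equal; the first gives -[[b1, b3], b2] and the second -[[b1, b2], b3] + [[b1, b3], b2]


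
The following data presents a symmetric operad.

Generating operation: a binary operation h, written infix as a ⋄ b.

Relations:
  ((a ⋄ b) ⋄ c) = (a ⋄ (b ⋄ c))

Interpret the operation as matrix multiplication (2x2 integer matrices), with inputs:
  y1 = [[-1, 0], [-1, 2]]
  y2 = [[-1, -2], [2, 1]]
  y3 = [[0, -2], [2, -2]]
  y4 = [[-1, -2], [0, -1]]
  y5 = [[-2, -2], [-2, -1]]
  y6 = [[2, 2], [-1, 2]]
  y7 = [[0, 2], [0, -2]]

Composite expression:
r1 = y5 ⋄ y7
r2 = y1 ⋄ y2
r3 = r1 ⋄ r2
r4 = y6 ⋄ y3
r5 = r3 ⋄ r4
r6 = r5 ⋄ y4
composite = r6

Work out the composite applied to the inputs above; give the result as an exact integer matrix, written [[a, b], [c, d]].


(y5 ⋄ y7) = [[0, 0], [0, -2]]
(y1 ⋄ y2) = [[1, 2], [5, 4]]
((y5 ⋄ y7) ⋄ (y1 ⋄ y2)) = [[0, 0], [-10, -8]]
(y6 ⋄ y3) = [[4, -8], [4, -2]]
(((y5 ⋄ y7) ⋄ (y1 ⋄ y2)) ⋄ (y6 ⋄ y3)) = [[0, 0], [-72, 96]]
((((y5 ⋄ y7) ⋄ (y1 ⋄ y2)) ⋄ (y6 ⋄ y3)) ⋄ y4) = [[0, 0], [72, 48]]

[[0, 0], [72, 48]]


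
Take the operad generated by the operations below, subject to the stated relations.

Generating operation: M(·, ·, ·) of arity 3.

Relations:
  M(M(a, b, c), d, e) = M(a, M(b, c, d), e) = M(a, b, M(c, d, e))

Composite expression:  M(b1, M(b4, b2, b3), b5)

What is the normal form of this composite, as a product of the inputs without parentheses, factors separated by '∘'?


b1 ∘ b4 ∘ b2 ∘ b3 ∘ b5

Every regrouping of M is equal, so read the b-inputs in written order.
M(b4, b2, b3) reduces to b4 ∘ b2 ∘ b3
M(b1, M(b4, b2, b3), b5) reduces to b1 ∘ b4 ∘ b2 ∘ b3 ∘ b5


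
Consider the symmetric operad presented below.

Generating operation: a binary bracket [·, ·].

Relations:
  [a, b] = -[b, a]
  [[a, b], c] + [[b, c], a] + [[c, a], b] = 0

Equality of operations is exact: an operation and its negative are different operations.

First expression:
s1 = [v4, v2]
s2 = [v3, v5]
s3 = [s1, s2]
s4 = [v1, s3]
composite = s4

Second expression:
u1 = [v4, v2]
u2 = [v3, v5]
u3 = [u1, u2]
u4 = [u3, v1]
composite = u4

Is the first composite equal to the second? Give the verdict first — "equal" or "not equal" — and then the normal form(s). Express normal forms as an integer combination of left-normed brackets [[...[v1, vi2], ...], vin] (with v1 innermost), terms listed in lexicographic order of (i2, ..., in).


not equal; the first gives -[[[[v1, v2], v4], v3], v5] + [[[[v1, v2], v4], v5], v3] + [[[[v1, v3], v5], v2], v4] - [[[[v1, v3], v5], v4], v2] + [[[[v1, v4], v2], v3], v5] - [[[[v1, v4], v2], v5], v3] - [[[[v1, v5], v3], v2], v4] + [[[[v1, v5], v3], v4], v2] and the second [[[[v1, v2], v4], v3], v5] - [[[[v1, v2], v4], v5], v3] - [[[[v1, v3], v5], v2], v4] + [[[[v1, v3], v5], v4], v2] - [[[[v1, v4], v2], v3], v5] + [[[[v1, v4], v2], v5], v3] + [[[[v1, v5], v3], v2], v4] - [[[[v1, v5], v3], v4], v2]

The first expression, normalized: -[[[[v1, v2], v4], v3], v5] + [[[[v1, v2], v4], v5], v3] + [[[[v1, v3], v5], v2], v4] - [[[[v1, v3], v5], v4], v2] + [[[[v1, v4], v2], v3], v5] - [[[[v1, v4], v2], v5], v3] - [[[[v1, v5], v3], v2], v4] + [[[[v1, v5], v3], v4], v2]
The second expression, normalized: [[[[v1, v2], v4], v3], v5] - [[[[v1, v2], v4], v5], v3] - [[[[v1, v3], v5], v2], v4] + [[[[v1, v3], v5], v4], v2] - [[[[v1, v4], v2], v3], v5] + [[[[v1, v4], v2], v5], v3] + [[[[v1, v5], v3], v2], v4] - [[[[v1, v5], v3], v4], v2]
The normal forms differ: not equal.


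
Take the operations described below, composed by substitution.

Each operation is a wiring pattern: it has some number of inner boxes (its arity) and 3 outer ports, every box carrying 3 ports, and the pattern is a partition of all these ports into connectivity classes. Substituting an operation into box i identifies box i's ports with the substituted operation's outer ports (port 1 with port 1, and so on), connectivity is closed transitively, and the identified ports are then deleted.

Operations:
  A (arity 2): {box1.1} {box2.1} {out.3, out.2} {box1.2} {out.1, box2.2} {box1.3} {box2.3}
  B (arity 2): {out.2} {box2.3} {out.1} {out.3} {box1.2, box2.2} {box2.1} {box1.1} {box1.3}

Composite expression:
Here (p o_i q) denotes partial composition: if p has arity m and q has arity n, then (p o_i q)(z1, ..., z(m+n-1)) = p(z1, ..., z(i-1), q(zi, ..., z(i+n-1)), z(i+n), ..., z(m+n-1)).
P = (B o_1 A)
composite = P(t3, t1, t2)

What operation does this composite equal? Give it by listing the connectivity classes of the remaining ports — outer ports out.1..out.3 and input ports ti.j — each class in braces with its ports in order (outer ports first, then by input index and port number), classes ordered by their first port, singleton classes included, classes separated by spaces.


{out.1} {out.2} {out.3} {t1.1} {t1.2} {t1.3} {t2.1} {t2.2} {t2.3} {t3.1} {t3.2} {t3.3}

Substituting into B glues patterns; closure does the rest.
after A, the pattern on (t3, t1) reads {out.1, t1.2} {out.2, out.3} {t1.1} {t1.3} {t3.1} {t3.2} {t3.3} (out.j = its outer ports)
after B, the pattern on (t3, t1, t2) reads {out.1} {out.2} {out.3} {t1.1} {t1.2} {t1.3} {t2.1} {t2.2} {t2.3} {t3.1} {t3.2} {t3.3} (out.j = its outer ports)


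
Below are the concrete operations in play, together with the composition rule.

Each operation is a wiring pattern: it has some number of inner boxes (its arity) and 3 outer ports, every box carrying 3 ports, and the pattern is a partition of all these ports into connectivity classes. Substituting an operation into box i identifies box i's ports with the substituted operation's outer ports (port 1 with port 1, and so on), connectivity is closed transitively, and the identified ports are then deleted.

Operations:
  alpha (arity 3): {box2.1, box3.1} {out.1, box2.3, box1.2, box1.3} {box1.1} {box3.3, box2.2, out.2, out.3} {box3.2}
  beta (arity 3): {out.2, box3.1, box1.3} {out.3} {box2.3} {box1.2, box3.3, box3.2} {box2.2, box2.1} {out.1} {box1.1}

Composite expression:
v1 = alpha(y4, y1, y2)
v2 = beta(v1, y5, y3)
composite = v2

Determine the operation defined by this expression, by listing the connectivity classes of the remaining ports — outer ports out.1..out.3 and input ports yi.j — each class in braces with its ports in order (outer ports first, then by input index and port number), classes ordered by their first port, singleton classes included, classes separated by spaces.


Two ports join when wires chain via beta-identified ports.
the subtree at alpha composes to {out.1, y1.3, y4.2, y4.3} {out.2, out.3, y1.2, y2.3} {y1.1, y2.1} {y2.2} {y4.1} on (y4, y1, y2); out.j = own outer ports
the subtree at beta composes to {out.1} {out.2, y1.2, y2.3, y3.1, y3.2, y3.3} {out.3} {y1.1, y2.1} {y1.3, y4.2, y4.3} {y2.2} {y4.1} {y5.1, y5.2} {y5.3} on (y4, y1, y2, y5, y3); out.j = own outer ports

{out.1} {out.2, y1.2, y2.3, y3.1, y3.2, y3.3} {out.3} {y1.1, y2.1} {y1.3, y4.2, y4.3} {y2.2} {y4.1} {y5.1, y5.2} {y5.3}


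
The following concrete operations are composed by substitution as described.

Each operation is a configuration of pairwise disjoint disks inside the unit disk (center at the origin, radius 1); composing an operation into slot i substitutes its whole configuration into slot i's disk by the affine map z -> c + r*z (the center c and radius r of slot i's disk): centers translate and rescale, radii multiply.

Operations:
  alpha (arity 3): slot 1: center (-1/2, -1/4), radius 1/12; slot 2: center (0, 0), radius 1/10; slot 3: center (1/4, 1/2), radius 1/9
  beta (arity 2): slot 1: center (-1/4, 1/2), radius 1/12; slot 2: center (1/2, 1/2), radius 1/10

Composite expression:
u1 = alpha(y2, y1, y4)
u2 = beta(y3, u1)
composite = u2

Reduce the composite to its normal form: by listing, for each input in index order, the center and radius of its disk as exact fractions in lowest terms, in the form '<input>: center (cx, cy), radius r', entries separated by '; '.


Follow each y-input down from beta: c' goes to c + r*c', radius to r*r'.
y3: after 1 affine step, its disk has center (-1/4, 1/2), radius 1/12
y2: after 2 affine steps, its disk has center (9/20, 19/40), radius 1/120
y1: after 2 affine steps, its disk has center (1/2, 1/2), radius 1/100
y4: after 2 affine steps, its disk has center (21/40, 11/20), radius 1/90

y1: center (1/2, 1/2), radius 1/100; y2: center (9/20, 19/40), radius 1/120; y3: center (-1/4, 1/2), radius 1/12; y4: center (21/40, 11/20), radius 1/90


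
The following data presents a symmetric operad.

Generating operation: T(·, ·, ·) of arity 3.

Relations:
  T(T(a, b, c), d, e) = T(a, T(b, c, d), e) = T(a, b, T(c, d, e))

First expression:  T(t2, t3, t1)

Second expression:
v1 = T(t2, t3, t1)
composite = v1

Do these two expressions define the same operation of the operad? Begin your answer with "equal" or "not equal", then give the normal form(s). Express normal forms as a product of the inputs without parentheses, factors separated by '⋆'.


equal; both compose to t2 ⋆ t3 ⋆ t1

In normal form, the first expression is t2 ⋆ t3 ⋆ t1
In normal form, the second expression is t2 ⋆ t3 ⋆ t1
The normal forms match — equal.


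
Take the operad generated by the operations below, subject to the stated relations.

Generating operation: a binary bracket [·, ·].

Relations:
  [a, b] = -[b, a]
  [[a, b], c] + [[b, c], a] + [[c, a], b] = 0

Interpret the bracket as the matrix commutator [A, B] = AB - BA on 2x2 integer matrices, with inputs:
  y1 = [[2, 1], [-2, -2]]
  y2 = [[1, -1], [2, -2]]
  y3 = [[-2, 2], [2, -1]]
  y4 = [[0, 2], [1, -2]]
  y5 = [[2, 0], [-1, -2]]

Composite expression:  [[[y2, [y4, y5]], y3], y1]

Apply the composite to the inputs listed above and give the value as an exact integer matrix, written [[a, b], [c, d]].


[[-10, -56], [-72, 10]]


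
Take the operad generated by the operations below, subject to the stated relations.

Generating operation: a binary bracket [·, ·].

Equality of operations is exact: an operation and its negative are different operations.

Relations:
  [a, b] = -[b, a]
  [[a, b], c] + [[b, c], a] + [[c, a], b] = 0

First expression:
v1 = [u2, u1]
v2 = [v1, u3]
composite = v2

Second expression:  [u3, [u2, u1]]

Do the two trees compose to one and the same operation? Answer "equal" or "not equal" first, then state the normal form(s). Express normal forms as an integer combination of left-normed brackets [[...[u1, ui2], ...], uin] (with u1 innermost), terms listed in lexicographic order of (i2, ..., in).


not equal; the first gives -[[u1, u2], u3] and the second [[u1, u2], u3]

Reducing the first expression gives -[[u1, u2], u3]
Reducing the second expression gives [[u1, u2], u3]
They disagree, so not equal.


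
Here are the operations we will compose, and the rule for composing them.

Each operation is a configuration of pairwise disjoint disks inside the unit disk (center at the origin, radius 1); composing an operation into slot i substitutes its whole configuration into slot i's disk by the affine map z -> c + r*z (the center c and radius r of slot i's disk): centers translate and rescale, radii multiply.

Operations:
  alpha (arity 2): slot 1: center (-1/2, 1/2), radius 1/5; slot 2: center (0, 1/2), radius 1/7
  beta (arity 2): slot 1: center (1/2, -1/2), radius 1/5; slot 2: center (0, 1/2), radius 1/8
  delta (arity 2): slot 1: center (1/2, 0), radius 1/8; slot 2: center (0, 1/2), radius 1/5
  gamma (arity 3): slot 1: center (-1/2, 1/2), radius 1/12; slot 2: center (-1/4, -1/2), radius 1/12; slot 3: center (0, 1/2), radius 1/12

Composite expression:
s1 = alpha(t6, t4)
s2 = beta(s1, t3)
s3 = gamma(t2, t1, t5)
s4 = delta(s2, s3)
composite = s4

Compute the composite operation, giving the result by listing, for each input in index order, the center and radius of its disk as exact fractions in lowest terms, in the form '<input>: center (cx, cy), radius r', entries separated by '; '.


t1: center (-1/20, 2/5), radius 1/60; t2: center (-1/10, 3/5), radius 1/60; t3: center (1/2, 1/16), radius 1/64; t4: center (9/16, -1/20), radius 1/280; t5: center (0, 3/5), radius 1/60; t6: center (11/20, -1/20), radius 1/200


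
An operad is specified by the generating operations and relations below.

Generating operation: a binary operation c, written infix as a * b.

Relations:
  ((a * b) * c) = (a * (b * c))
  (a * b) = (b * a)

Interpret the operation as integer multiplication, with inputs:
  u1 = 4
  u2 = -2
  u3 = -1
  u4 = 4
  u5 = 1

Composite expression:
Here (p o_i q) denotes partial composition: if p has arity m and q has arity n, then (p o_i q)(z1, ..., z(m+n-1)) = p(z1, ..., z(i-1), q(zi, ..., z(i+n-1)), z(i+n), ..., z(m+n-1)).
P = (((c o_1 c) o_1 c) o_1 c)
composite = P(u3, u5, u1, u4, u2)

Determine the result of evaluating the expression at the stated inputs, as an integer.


(u3 * u5) = -1
((u3 * u5) * u1) = -4
(((u3 * u5) * u1) * u4) = -16
((((u3 * u5) * u1) * u4) * u2) = 32

32


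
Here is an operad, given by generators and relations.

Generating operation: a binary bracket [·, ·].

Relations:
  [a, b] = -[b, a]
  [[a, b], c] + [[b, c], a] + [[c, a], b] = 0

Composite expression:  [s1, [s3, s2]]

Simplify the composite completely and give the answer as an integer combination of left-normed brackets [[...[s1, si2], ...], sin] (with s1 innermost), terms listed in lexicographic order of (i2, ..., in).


-[[s1, s2], s3] + [[s1, s3], s2]

Left-normed coefficients sit on the s1-initial expansion words.
Composite bracket: [s1, [s3, s2]]
Applying ab - ba throughout gives 4 signed words (2^2 = 4).
Only words starting with s1 matter:
  the word s1s2s3 carries sign -1 and contributes -[[s1, s2], s3]
  the word s1s3s2 carries sign +1 and contributes +[[s1, s3], s2]


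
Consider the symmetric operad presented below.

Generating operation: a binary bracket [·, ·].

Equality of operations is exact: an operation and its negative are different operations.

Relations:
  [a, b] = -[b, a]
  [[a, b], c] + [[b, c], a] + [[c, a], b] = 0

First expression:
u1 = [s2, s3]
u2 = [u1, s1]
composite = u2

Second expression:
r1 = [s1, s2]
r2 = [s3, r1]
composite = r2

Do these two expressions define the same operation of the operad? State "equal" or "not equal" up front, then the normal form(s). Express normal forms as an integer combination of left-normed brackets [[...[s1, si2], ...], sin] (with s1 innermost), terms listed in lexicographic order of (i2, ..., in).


not equal — first -[[s1, s2], s3] + [[s1, s3], s2], second -[[s1, s2], s3]

Reducing the first expression gives -[[s1, s2], s3] + [[s1, s3], s2]
Reducing the second expression gives -[[s1, s2], s3]
The normal forms differ: not equal.


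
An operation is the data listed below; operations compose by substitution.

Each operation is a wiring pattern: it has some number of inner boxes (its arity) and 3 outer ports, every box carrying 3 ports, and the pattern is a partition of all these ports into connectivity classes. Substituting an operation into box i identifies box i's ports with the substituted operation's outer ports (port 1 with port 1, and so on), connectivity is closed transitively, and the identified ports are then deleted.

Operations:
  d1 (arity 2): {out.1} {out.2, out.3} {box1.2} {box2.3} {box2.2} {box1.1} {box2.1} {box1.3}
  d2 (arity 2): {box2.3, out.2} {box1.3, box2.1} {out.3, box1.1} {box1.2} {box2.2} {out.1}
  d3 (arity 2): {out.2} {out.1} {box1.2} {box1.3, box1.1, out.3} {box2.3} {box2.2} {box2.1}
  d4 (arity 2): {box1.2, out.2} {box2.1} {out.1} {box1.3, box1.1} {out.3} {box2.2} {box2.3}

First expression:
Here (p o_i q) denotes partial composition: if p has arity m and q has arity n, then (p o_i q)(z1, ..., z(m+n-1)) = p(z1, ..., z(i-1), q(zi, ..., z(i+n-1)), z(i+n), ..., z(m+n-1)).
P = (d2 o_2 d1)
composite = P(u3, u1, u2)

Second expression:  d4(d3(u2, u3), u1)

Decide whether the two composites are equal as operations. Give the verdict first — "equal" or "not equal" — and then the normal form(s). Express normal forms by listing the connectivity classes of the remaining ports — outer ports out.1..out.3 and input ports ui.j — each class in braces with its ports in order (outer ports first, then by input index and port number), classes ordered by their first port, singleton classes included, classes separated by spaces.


not equal; first: {out.1} {out.2} {out.3, u3.1} {u1.1} {u1.2} {u1.3} {u2.1} {u2.2} {u2.3} {u3.2} {u3.3}; second: {out.1} {out.2} {out.3} {u1.1} {u1.2} {u1.3} {u2.1, u2.3} {u2.2} {u3.1} {u3.2} {u3.3}

In normal form, the first expression is {out.1} {out.2} {out.3, u3.1} {u1.1} {u1.2} {u1.3} {u2.1} {u2.2} {u2.3} {u3.2} {u3.3}
In normal form, the second expression is {out.1} {out.2} {out.3} {u1.1} {u1.2} {u1.3} {u2.1, u2.3} {u2.2} {u3.1} {u3.2} {u3.3}
No match — not equal.


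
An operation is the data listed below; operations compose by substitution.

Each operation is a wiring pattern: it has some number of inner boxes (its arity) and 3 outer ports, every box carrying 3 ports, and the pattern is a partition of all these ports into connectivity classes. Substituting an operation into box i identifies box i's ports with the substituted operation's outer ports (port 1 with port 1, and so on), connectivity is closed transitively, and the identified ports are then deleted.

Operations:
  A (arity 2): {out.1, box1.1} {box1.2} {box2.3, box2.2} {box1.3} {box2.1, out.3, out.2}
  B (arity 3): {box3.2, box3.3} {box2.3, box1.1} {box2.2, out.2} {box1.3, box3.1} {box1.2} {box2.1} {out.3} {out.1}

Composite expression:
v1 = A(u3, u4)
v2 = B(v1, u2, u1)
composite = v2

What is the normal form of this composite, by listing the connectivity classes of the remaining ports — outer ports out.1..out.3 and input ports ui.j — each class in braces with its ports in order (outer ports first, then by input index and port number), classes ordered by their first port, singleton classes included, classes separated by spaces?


{out.1} {out.2, u2.2} {out.3} {u1.1, u4.1} {u1.2, u1.3} {u2.1} {u2.3, u3.1} {u3.2} {u3.3} {u4.2, u4.3}

Treat the ports identified at B as solder joints: merge, then drop.
through A, on inputs (u3, u4): {out.1, u3.1} {out.2, out.3, u4.1} {u3.2} {u3.3} {u4.2, u4.3} (out.j = stage outer ports)
through B, on inputs (u3, u4, u2, u1): {out.1} {out.2, u2.2} {out.3} {u1.1, u4.1} {u1.2, u1.3} {u2.1} {u2.3, u3.1} {u3.2} {u3.3} {u4.2, u4.3} (out.j = stage outer ports)


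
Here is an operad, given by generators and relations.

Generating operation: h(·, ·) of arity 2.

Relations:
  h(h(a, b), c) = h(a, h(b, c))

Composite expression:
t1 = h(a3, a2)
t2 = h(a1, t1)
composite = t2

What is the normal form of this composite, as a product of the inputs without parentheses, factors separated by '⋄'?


a1 ⋄ a3 ⋄ a2

All parenthesizations of h agree; list the a-inputs left to right.
h(a3, a2) flattens to a3 ⋄ a2
h(a1, h(a3, a2)) flattens to a1 ⋄ a3 ⋄ a2


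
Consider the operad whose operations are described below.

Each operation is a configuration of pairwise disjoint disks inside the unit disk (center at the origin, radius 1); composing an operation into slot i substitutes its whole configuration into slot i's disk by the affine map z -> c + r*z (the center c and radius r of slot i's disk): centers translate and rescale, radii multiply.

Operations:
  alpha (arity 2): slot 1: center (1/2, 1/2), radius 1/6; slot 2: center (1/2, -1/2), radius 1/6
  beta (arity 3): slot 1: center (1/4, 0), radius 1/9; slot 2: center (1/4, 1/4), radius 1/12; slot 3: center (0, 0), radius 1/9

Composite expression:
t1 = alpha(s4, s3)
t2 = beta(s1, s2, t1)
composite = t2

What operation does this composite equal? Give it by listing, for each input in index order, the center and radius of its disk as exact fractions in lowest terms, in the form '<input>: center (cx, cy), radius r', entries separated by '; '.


s1: center (1/4, 0), radius 1/9; s2: center (1/4, 1/4), radius 1/12; s3: center (1/18, -1/18), radius 1/54; s4: center (1/18, 1/18), radius 1/54


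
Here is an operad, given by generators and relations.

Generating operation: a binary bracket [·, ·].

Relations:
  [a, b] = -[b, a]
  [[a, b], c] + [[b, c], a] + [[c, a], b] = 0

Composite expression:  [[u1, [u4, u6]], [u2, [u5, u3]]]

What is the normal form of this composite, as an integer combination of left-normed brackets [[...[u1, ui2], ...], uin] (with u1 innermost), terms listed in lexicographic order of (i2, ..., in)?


-[[[[[u1, u4], u6], u2], u3], u5] + [[[[[u1, u4], u6], u2], u5], u3] + [[[[[u1, u4], u6], u3], u5], u2] - [[[[[u1, u4], u6], u5], u3], u2] + [[[[[u1, u6], u4], u2], u3], u5] - [[[[[u1, u6], u4], u2], u5], u3] - [[[[[u1, u6], u4], u3], u5], u2] + [[[[[u1, u6], u4], u5], u3], u2]

Skip Jacobi rewriting: expand, keep u1-initial words, read off terms.
Composite bracket: [[u1, [u4, u6]], [u2, [u5, u3]]]
Expanding via [a, b] = ab - ba: 32 signed words (2^5 = 32).
Coefficients come from the u1-initial words:
  from u1u4u6u2u3u5, sign -1: term -[[[[[u1, u4], u6], u2], u3], u5]
  from u1u4u6u2u5u3, sign +1: term +[[[[[u1, u4], u6], u2], u5], u3]
  from u1u4u6u3u5u2, sign +1: term +[[[[[u1, u4], u6], u3], u5], u2]
  from u1u4u6u5u3u2, sign -1: term -[[[[[u1, u4], u6], u5], u3], u2]
  from u1u6u4u2u3u5, sign +1: term +[[[[[u1, u6], u4], u2], u3], u5]
  from u1u6u4u2u5u3, sign -1: term -[[[[[u1, u6], u4], u2], u5], u3]
  from u1u6u4u3u5u2, sign -1: term -[[[[[u1, u6], u4], u3], u5], u2]
  from u1u6u4u5u3u2, sign +1: term +[[[[[u1, u6], u4], u5], u3], u2]


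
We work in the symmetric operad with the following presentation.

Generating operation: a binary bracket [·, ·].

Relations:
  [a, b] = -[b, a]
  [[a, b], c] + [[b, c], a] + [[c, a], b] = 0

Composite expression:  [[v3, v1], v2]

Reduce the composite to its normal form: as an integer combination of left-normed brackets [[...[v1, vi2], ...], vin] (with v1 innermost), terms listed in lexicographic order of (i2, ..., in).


Antisymmetry and Jacobi reduce to v1-anchored left-normed brackets.
Composite bracket: [[v3, v1], v2]
The bracket unfolds into 4 signed words via [a, b] = ab - ba (2^2 = 4).
Keep just the words that open with v1:
  v1v3v2 (sign -1) contributes -[[v1, v3], v2]

-[[v1, v3], v2]


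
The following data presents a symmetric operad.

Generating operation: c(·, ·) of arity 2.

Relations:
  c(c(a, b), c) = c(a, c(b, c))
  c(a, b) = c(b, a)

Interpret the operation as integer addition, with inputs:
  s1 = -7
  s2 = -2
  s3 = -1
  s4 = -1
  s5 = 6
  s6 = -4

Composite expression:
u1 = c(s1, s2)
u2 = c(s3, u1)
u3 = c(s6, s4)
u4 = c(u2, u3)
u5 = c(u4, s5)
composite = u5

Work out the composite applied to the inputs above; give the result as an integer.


-9

c(s1, s2) = -9
c(s3, c(s1, s2)) = -10
c(s6, s4) = -5
c(c(s3, c(s1, s2)), c(s6, s4)) = -15
c(c(c(s3, c(s1, s2)), c(s6, s4)), s5) = -9


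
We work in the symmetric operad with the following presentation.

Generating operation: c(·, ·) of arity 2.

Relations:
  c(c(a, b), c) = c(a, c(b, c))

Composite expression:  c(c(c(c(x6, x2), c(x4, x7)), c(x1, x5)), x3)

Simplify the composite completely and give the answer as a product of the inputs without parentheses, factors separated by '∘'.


Every regrouping of c is equal, so read the x-inputs in written order.
c(x6, x2) collapses to x6 ∘ x2
c(x4, x7) collapses to x4 ∘ x7
c(c(x6, x2), c(x4, x7)) collapses to x6 ∘ x2 ∘ x4 ∘ x7
c(x1, x5) collapses to x1 ∘ x5
c(c(c(x6, x2), c(x4, x7)), c(x1, x5)) collapses to x6 ∘ x2 ∘ x4 ∘ x7 ∘ x1 ∘ x5
c(c(c(c(x6, x2), c(x4, x7)), c(x1, x5)), x3) collapses to x6 ∘ x2 ∘ x4 ∘ x7 ∘ x1 ∘ x5 ∘ x3

x6 ∘ x2 ∘ x4 ∘ x7 ∘ x1 ∘ x5 ∘ x3


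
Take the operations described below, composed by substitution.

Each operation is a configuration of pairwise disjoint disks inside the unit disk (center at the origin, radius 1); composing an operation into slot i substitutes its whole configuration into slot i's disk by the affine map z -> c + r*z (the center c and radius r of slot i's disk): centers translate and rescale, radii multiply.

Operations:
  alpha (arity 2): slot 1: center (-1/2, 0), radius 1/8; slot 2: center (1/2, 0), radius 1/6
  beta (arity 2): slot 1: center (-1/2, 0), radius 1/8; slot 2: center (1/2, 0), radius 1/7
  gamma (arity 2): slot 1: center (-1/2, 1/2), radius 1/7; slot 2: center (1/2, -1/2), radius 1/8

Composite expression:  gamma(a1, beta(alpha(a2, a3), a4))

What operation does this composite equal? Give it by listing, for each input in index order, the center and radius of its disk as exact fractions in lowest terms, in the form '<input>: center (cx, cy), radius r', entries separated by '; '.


a1: center (-1/2, 1/2), radius 1/7; a2: center (55/128, -1/2), radius 1/512; a3: center (57/128, -1/2), radius 1/384; a4: center (9/16, -1/2), radius 1/56

Affine substitution under gamma: radii multiply and a-centers shift.
input a1: composing its 1 substitution step yields center (-1/2, 1/2), radius 1/7
input a2: composing its 3 substitution steps yields center (55/128, -1/2), radius 1/512
input a3: composing its 3 substitution steps yields center (57/128, -1/2), radius 1/384
input a4: composing its 2 substitution steps yields center (9/16, -1/2), radius 1/56


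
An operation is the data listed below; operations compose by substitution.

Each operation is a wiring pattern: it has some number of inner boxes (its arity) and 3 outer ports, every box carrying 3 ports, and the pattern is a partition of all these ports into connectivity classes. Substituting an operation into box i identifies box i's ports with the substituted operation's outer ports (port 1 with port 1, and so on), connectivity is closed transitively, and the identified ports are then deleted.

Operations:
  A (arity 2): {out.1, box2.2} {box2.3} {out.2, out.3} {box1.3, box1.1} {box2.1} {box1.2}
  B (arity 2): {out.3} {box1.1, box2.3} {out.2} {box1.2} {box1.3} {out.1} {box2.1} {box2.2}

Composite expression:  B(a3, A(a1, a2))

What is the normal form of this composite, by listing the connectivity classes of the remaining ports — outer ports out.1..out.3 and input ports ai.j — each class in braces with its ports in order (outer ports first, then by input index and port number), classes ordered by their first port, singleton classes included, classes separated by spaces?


Substituting into B glues patterns; closure does the rest.
A over (a1, a2) gives {out.1, a2.2} {out.2, out.3} {a1.1, a1.3} {a1.2} {a2.1} {a2.3}, out.j being that stage's outer ports
B over (a3, a1, a2) gives {out.1} {out.2} {out.3} {a1.1, a1.3} {a1.2} {a2.1} {a2.2} {a2.3} {a3.1} {a3.2} {a3.3}, out.j being that stage's outer ports

{out.1} {out.2} {out.3} {a1.1, a1.3} {a1.2} {a2.1} {a2.2} {a2.3} {a3.1} {a3.2} {a3.3}


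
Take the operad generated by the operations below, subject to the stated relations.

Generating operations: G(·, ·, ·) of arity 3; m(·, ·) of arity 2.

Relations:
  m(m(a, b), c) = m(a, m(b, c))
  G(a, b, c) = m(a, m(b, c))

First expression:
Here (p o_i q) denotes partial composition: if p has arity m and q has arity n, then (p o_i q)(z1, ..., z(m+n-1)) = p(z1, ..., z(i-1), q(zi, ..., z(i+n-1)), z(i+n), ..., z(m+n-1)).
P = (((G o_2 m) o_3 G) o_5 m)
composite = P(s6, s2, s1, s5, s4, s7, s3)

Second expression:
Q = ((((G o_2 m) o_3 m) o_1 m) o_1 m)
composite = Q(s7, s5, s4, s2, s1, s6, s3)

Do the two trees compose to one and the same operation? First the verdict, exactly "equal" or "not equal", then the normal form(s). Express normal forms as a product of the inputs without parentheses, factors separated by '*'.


not equal; first: s6 * s2 * s1 * s5 * s4 * s7 * s3; second: s7 * s5 * s4 * s2 * s1 * s6 * s3

The first expression reduces to s6 * s2 * s1 * s5 * s4 * s7 * s3
The second expression reduces to s7 * s5 * s4 * s2 * s1 * s6 * s3
Distinct normal forms: not equal.


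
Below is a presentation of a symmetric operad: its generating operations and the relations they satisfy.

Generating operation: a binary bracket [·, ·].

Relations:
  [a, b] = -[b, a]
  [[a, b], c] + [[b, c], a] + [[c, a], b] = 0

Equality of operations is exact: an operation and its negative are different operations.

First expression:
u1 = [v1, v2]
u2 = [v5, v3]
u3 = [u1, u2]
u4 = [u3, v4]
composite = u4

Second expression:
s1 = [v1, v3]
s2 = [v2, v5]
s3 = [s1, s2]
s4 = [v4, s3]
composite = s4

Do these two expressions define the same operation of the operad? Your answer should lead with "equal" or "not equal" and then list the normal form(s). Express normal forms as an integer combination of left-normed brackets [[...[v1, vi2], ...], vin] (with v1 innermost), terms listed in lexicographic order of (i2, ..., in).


The first expression reduces to -[[[[v1, v2], v3], v5], v4] + [[[[v1, v2], v5], v3], v4]
The second expression reduces to -[[[[v1, v3], v2], v5], v4] + [[[[v1, v3], v5], v2], v4]
No match — not equal.

not equal — first -[[[[v1, v2], v3], v5], v4] + [[[[v1, v2], v5], v3], v4], second -[[[[v1, v3], v2], v5], v4] + [[[[v1, v3], v5], v2], v4]


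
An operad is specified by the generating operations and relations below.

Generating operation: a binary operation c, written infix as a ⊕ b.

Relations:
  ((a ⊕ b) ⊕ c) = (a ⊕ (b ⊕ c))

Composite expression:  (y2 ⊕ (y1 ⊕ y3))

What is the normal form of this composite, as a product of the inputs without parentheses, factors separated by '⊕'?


y2 ⊕ y1 ⊕ y3

The c-tree's shape is irrelevant; the y-reading-order decides.
(y1 ⊕ y3) linearizes to y1 ⊕ y3
(y2 ⊕ (y1 ⊕ y3)) linearizes to y2 ⊕ y1 ⊕ y3


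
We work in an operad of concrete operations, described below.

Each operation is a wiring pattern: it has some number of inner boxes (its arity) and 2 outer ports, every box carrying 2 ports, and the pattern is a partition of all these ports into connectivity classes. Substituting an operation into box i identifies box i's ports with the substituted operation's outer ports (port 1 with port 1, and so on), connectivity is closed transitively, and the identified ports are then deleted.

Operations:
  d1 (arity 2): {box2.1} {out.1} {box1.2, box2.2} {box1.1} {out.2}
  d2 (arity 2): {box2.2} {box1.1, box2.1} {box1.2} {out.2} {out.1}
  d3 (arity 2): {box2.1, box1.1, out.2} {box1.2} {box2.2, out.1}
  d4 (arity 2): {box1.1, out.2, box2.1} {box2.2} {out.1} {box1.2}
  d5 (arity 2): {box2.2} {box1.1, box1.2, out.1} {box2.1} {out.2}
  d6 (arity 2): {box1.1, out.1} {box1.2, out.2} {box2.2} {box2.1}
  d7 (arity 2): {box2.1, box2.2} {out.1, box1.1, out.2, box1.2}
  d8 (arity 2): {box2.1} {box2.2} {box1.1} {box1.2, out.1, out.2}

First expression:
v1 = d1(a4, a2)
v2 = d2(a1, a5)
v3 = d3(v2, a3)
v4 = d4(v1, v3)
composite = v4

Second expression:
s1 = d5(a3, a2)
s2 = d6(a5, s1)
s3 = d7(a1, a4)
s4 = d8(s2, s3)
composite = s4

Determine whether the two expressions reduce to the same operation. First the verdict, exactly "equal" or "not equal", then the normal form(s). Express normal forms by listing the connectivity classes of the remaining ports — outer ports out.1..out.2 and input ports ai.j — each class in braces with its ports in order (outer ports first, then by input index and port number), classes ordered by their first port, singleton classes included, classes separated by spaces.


not equal — first {out.1} {out.2, a3.2} {a1.1, a5.1} {a1.2} {a2.1} {a2.2, a4.2} {a3.1} {a4.1} {a5.2}, second {out.1, out.2, a5.2} {a1.1, a1.2} {a2.1} {a2.2} {a3.1, a3.2} {a4.1, a4.2} {a5.1}

Reducing the first expression gives {out.1} {out.2, a3.2} {a1.1, a5.1} {a1.2} {a2.1} {a2.2, a4.2} {a3.1} {a4.1} {a5.2}
Reducing the second expression gives {out.1, out.2, a5.2} {a1.1, a1.2} {a2.1} {a2.2} {a3.1, a3.2} {a4.1, a4.2} {a5.1}
The forms do not match — not equal.
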